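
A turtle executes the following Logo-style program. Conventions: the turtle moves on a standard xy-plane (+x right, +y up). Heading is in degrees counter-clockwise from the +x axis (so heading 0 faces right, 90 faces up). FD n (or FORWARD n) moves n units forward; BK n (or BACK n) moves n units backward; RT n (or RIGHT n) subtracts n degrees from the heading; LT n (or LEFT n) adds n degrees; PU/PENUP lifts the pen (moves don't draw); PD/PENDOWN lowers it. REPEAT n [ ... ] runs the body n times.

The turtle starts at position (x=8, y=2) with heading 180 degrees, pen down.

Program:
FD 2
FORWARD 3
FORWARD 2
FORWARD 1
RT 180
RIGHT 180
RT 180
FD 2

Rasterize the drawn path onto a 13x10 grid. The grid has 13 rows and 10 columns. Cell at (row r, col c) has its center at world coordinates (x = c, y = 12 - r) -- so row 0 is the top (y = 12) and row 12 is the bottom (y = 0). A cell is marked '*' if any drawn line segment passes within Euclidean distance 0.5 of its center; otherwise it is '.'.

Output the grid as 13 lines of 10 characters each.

Answer: ..........
..........
..........
..........
..........
..........
..........
..........
..........
..........
*********.
..........
..........

Derivation:
Segment 0: (8,2) -> (6,2)
Segment 1: (6,2) -> (3,2)
Segment 2: (3,2) -> (1,2)
Segment 3: (1,2) -> (0,2)
Segment 4: (0,2) -> (2,2)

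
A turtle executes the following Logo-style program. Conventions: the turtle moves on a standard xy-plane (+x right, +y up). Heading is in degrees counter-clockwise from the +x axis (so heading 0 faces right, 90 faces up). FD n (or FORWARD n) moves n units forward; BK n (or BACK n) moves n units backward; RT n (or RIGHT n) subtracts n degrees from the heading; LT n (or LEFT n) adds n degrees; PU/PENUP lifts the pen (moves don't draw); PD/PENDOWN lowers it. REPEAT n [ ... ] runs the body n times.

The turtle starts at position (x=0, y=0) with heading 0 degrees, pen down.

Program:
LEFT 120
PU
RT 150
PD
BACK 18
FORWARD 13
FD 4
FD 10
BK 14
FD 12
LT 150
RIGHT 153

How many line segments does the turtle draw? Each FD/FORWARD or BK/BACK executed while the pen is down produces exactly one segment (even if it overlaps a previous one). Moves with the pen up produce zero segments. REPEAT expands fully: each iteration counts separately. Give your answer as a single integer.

Executing turtle program step by step:
Start: pos=(0,0), heading=0, pen down
LT 120: heading 0 -> 120
PU: pen up
RT 150: heading 120 -> 330
PD: pen down
BK 18: (0,0) -> (-15.588,9) [heading=330, draw]
FD 13: (-15.588,9) -> (-4.33,2.5) [heading=330, draw]
FD 4: (-4.33,2.5) -> (-0.866,0.5) [heading=330, draw]
FD 10: (-0.866,0.5) -> (7.794,-4.5) [heading=330, draw]
BK 14: (7.794,-4.5) -> (-4.33,2.5) [heading=330, draw]
FD 12: (-4.33,2.5) -> (6.062,-3.5) [heading=330, draw]
LT 150: heading 330 -> 120
RT 153: heading 120 -> 327
Final: pos=(6.062,-3.5), heading=327, 6 segment(s) drawn
Segments drawn: 6

Answer: 6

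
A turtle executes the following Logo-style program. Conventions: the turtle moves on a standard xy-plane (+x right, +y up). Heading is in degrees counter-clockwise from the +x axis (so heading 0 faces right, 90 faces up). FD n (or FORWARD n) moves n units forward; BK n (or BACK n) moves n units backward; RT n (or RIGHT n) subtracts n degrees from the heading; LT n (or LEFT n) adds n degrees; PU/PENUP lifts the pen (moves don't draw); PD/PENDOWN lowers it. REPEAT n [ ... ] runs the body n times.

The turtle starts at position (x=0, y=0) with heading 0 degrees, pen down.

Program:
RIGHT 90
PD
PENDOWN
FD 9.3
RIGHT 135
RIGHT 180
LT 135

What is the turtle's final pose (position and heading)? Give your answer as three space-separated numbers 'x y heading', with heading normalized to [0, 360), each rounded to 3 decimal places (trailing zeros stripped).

Answer: 0 -9.3 90

Derivation:
Executing turtle program step by step:
Start: pos=(0,0), heading=0, pen down
RT 90: heading 0 -> 270
PD: pen down
PD: pen down
FD 9.3: (0,0) -> (0,-9.3) [heading=270, draw]
RT 135: heading 270 -> 135
RT 180: heading 135 -> 315
LT 135: heading 315 -> 90
Final: pos=(0,-9.3), heading=90, 1 segment(s) drawn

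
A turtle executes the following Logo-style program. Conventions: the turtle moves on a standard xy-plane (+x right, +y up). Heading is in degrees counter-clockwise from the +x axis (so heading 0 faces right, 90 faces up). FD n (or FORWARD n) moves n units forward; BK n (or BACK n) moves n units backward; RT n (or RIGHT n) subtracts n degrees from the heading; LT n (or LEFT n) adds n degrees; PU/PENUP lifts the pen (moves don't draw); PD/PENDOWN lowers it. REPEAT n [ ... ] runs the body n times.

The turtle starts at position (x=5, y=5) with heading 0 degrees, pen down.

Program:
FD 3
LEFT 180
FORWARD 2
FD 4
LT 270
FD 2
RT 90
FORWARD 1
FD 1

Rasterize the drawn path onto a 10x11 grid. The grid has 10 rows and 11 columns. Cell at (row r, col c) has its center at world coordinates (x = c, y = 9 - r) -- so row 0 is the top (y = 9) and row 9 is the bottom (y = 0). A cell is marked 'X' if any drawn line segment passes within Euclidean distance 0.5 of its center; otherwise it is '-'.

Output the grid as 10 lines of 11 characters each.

Segment 0: (5,5) -> (8,5)
Segment 1: (8,5) -> (6,5)
Segment 2: (6,5) -> (2,5)
Segment 3: (2,5) -> (2,7)
Segment 4: (2,7) -> (3,7)
Segment 5: (3,7) -> (4,7)

Answer: -----------
-----------
--XXX------
--X--------
--XXXXXXX--
-----------
-----------
-----------
-----------
-----------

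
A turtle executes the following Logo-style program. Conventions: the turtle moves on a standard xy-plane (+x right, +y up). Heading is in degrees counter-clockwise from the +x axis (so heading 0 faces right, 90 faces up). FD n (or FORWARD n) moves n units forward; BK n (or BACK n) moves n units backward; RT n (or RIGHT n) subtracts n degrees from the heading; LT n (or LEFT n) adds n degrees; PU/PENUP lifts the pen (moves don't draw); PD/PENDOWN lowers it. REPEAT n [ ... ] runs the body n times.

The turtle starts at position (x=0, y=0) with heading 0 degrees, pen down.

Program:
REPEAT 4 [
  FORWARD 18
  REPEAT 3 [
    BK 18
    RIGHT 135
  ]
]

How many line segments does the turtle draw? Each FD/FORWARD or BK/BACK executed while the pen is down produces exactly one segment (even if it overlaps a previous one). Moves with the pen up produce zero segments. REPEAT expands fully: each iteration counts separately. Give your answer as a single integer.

Executing turtle program step by step:
Start: pos=(0,0), heading=0, pen down
REPEAT 4 [
  -- iteration 1/4 --
  FD 18: (0,0) -> (18,0) [heading=0, draw]
  REPEAT 3 [
    -- iteration 1/3 --
    BK 18: (18,0) -> (0,0) [heading=0, draw]
    RT 135: heading 0 -> 225
    -- iteration 2/3 --
    BK 18: (0,0) -> (12.728,12.728) [heading=225, draw]
    RT 135: heading 225 -> 90
    -- iteration 3/3 --
    BK 18: (12.728,12.728) -> (12.728,-5.272) [heading=90, draw]
    RT 135: heading 90 -> 315
  ]
  -- iteration 2/4 --
  FD 18: (12.728,-5.272) -> (25.456,-18) [heading=315, draw]
  REPEAT 3 [
    -- iteration 1/3 --
    BK 18: (25.456,-18) -> (12.728,-5.272) [heading=315, draw]
    RT 135: heading 315 -> 180
    -- iteration 2/3 --
    BK 18: (12.728,-5.272) -> (30.728,-5.272) [heading=180, draw]
    RT 135: heading 180 -> 45
    -- iteration 3/3 --
    BK 18: (30.728,-5.272) -> (18,-18) [heading=45, draw]
    RT 135: heading 45 -> 270
  ]
  -- iteration 3/4 --
  FD 18: (18,-18) -> (18,-36) [heading=270, draw]
  REPEAT 3 [
    -- iteration 1/3 --
    BK 18: (18,-36) -> (18,-18) [heading=270, draw]
    RT 135: heading 270 -> 135
    -- iteration 2/3 --
    BK 18: (18,-18) -> (30.728,-30.728) [heading=135, draw]
    RT 135: heading 135 -> 0
    -- iteration 3/3 --
    BK 18: (30.728,-30.728) -> (12.728,-30.728) [heading=0, draw]
    RT 135: heading 0 -> 225
  ]
  -- iteration 4/4 --
  FD 18: (12.728,-30.728) -> (0,-43.456) [heading=225, draw]
  REPEAT 3 [
    -- iteration 1/3 --
    BK 18: (0,-43.456) -> (12.728,-30.728) [heading=225, draw]
    RT 135: heading 225 -> 90
    -- iteration 2/3 --
    BK 18: (12.728,-30.728) -> (12.728,-48.728) [heading=90, draw]
    RT 135: heading 90 -> 315
    -- iteration 3/3 --
    BK 18: (12.728,-48.728) -> (0,-36) [heading=315, draw]
    RT 135: heading 315 -> 180
  ]
]
Final: pos=(0,-36), heading=180, 16 segment(s) drawn
Segments drawn: 16

Answer: 16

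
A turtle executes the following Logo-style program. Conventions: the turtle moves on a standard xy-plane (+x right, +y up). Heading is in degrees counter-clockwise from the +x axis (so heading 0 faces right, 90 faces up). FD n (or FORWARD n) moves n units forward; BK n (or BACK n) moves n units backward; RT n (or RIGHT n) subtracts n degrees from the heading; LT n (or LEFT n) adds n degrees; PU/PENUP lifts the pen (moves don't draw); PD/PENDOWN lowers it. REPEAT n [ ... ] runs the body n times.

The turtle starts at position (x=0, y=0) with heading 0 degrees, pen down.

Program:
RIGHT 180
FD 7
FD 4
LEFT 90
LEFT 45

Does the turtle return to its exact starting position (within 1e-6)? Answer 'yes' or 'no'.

Answer: no

Derivation:
Executing turtle program step by step:
Start: pos=(0,0), heading=0, pen down
RT 180: heading 0 -> 180
FD 7: (0,0) -> (-7,0) [heading=180, draw]
FD 4: (-7,0) -> (-11,0) [heading=180, draw]
LT 90: heading 180 -> 270
LT 45: heading 270 -> 315
Final: pos=(-11,0), heading=315, 2 segment(s) drawn

Start position: (0, 0)
Final position: (-11, 0)
Distance = 11; >= 1e-6 -> NOT closed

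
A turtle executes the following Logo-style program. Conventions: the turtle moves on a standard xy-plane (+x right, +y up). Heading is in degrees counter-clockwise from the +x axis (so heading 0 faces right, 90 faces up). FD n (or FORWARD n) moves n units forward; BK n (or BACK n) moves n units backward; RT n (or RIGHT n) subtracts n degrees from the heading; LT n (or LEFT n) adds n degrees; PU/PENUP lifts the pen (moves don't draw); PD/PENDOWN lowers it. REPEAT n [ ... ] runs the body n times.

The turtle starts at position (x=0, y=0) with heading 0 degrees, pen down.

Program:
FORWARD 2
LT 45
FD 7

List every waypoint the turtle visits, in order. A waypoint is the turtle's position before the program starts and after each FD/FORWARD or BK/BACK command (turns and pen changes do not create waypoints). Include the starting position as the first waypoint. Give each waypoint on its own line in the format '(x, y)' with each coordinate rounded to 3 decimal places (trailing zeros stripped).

Answer: (0, 0)
(2, 0)
(6.95, 4.95)

Derivation:
Executing turtle program step by step:
Start: pos=(0,0), heading=0, pen down
FD 2: (0,0) -> (2,0) [heading=0, draw]
LT 45: heading 0 -> 45
FD 7: (2,0) -> (6.95,4.95) [heading=45, draw]
Final: pos=(6.95,4.95), heading=45, 2 segment(s) drawn
Waypoints (3 total):
(0, 0)
(2, 0)
(6.95, 4.95)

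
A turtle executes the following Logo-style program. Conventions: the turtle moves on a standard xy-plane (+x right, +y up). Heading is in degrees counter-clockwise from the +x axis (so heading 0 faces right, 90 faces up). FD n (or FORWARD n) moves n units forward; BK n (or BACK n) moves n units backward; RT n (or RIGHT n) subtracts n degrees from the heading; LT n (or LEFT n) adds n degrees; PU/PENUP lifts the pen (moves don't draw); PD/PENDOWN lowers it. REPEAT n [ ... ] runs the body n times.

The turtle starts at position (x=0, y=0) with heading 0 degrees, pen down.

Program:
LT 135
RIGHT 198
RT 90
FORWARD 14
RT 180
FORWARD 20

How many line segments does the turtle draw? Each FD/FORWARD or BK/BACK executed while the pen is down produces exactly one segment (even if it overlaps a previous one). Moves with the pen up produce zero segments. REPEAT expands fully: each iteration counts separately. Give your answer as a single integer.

Executing turtle program step by step:
Start: pos=(0,0), heading=0, pen down
LT 135: heading 0 -> 135
RT 198: heading 135 -> 297
RT 90: heading 297 -> 207
FD 14: (0,0) -> (-12.474,-6.356) [heading=207, draw]
RT 180: heading 207 -> 27
FD 20: (-12.474,-6.356) -> (5.346,2.724) [heading=27, draw]
Final: pos=(5.346,2.724), heading=27, 2 segment(s) drawn
Segments drawn: 2

Answer: 2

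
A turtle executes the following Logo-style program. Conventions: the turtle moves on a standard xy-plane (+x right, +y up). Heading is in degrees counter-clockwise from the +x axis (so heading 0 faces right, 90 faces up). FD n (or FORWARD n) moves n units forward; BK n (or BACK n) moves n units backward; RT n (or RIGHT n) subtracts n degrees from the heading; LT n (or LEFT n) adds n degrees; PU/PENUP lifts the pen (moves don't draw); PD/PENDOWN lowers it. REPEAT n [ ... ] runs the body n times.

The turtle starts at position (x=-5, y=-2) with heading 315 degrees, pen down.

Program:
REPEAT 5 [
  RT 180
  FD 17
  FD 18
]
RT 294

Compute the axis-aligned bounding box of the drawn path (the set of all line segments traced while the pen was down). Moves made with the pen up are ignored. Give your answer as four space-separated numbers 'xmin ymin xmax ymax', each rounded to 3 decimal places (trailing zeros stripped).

Answer: -29.749 -2 -5 22.749

Derivation:
Executing turtle program step by step:
Start: pos=(-5,-2), heading=315, pen down
REPEAT 5 [
  -- iteration 1/5 --
  RT 180: heading 315 -> 135
  FD 17: (-5,-2) -> (-17.021,10.021) [heading=135, draw]
  FD 18: (-17.021,10.021) -> (-29.749,22.749) [heading=135, draw]
  -- iteration 2/5 --
  RT 180: heading 135 -> 315
  FD 17: (-29.749,22.749) -> (-17.728,10.728) [heading=315, draw]
  FD 18: (-17.728,10.728) -> (-5,-2) [heading=315, draw]
  -- iteration 3/5 --
  RT 180: heading 315 -> 135
  FD 17: (-5,-2) -> (-17.021,10.021) [heading=135, draw]
  FD 18: (-17.021,10.021) -> (-29.749,22.749) [heading=135, draw]
  -- iteration 4/5 --
  RT 180: heading 135 -> 315
  FD 17: (-29.749,22.749) -> (-17.728,10.728) [heading=315, draw]
  FD 18: (-17.728,10.728) -> (-5,-2) [heading=315, draw]
  -- iteration 5/5 --
  RT 180: heading 315 -> 135
  FD 17: (-5,-2) -> (-17.021,10.021) [heading=135, draw]
  FD 18: (-17.021,10.021) -> (-29.749,22.749) [heading=135, draw]
]
RT 294: heading 135 -> 201
Final: pos=(-29.749,22.749), heading=201, 10 segment(s) drawn

Segment endpoints: x in {-29.749, -29.749, -29.749, -17.728, -17.021, -17.021, -5, -5, -5}, y in {-2, -2, -2, 10.021, 10.021, 10.728, 10.728, 22.749, 22.749}
xmin=-29.749, ymin=-2, xmax=-5, ymax=22.749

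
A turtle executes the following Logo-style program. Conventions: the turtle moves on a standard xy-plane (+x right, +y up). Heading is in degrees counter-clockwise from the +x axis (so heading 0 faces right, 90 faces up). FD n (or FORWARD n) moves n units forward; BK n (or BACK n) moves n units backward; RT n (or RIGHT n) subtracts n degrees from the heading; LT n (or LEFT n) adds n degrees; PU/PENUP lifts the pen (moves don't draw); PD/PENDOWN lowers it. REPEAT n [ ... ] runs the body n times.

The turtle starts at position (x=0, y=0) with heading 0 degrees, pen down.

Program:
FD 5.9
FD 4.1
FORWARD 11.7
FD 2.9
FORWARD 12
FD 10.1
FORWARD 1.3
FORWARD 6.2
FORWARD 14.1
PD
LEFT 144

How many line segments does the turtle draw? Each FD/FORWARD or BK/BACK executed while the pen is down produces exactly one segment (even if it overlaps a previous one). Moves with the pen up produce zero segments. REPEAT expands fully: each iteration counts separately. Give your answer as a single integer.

Executing turtle program step by step:
Start: pos=(0,0), heading=0, pen down
FD 5.9: (0,0) -> (5.9,0) [heading=0, draw]
FD 4.1: (5.9,0) -> (10,0) [heading=0, draw]
FD 11.7: (10,0) -> (21.7,0) [heading=0, draw]
FD 2.9: (21.7,0) -> (24.6,0) [heading=0, draw]
FD 12: (24.6,0) -> (36.6,0) [heading=0, draw]
FD 10.1: (36.6,0) -> (46.7,0) [heading=0, draw]
FD 1.3: (46.7,0) -> (48,0) [heading=0, draw]
FD 6.2: (48,0) -> (54.2,0) [heading=0, draw]
FD 14.1: (54.2,0) -> (68.3,0) [heading=0, draw]
PD: pen down
LT 144: heading 0 -> 144
Final: pos=(68.3,0), heading=144, 9 segment(s) drawn
Segments drawn: 9

Answer: 9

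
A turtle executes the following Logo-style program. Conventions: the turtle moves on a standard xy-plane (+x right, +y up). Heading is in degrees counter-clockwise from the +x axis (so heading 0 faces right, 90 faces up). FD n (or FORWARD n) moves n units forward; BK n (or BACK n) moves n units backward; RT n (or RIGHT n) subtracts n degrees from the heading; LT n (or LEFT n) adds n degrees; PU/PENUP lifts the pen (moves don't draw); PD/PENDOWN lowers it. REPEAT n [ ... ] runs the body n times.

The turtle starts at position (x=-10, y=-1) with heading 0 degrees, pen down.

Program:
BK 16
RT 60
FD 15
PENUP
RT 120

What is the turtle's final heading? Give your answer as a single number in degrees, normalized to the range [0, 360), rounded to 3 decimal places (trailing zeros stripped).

Answer: 180

Derivation:
Executing turtle program step by step:
Start: pos=(-10,-1), heading=0, pen down
BK 16: (-10,-1) -> (-26,-1) [heading=0, draw]
RT 60: heading 0 -> 300
FD 15: (-26,-1) -> (-18.5,-13.99) [heading=300, draw]
PU: pen up
RT 120: heading 300 -> 180
Final: pos=(-18.5,-13.99), heading=180, 2 segment(s) drawn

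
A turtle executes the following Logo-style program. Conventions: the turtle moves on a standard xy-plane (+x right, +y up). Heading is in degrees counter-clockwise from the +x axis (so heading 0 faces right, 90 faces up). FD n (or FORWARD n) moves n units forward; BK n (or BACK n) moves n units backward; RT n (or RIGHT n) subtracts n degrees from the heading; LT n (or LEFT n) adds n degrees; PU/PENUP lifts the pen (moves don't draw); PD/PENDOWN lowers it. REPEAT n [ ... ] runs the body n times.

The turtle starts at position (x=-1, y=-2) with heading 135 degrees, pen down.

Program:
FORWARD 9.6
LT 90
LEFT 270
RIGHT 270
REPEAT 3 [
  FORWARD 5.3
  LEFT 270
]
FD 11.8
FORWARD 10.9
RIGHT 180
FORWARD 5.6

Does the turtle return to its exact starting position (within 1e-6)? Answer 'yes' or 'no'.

Answer: no

Derivation:
Executing turtle program step by step:
Start: pos=(-1,-2), heading=135, pen down
FD 9.6: (-1,-2) -> (-7.788,4.788) [heading=135, draw]
LT 90: heading 135 -> 225
LT 270: heading 225 -> 135
RT 270: heading 135 -> 225
REPEAT 3 [
  -- iteration 1/3 --
  FD 5.3: (-7.788,4.788) -> (-11.536,1.041) [heading=225, draw]
  LT 270: heading 225 -> 135
  -- iteration 2/3 --
  FD 5.3: (-11.536,1.041) -> (-15.284,4.788) [heading=135, draw]
  LT 270: heading 135 -> 45
  -- iteration 3/3 --
  FD 5.3: (-15.284,4.788) -> (-11.536,8.536) [heading=45, draw]
  LT 270: heading 45 -> 315
]
FD 11.8: (-11.536,8.536) -> (-3.192,0.192) [heading=315, draw]
FD 10.9: (-3.192,0.192) -> (4.515,-7.515) [heading=315, draw]
RT 180: heading 315 -> 135
FD 5.6: (4.515,-7.515) -> (0.556,-3.556) [heading=135, draw]
Final: pos=(0.556,-3.556), heading=135, 7 segment(s) drawn

Start position: (-1, -2)
Final position: (0.556, -3.556)
Distance = 2.2; >= 1e-6 -> NOT closed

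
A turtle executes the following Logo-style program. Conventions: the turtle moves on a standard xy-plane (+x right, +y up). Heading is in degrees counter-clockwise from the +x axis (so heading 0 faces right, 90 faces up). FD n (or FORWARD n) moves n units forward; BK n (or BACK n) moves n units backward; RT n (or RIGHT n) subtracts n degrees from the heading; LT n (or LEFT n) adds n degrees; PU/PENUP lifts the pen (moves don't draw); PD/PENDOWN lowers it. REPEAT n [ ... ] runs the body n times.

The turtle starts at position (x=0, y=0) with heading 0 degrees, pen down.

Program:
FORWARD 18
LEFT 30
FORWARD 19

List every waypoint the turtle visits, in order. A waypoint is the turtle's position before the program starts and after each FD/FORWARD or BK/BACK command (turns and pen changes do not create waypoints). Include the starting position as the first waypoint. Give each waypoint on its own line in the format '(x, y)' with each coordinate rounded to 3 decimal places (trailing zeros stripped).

Executing turtle program step by step:
Start: pos=(0,0), heading=0, pen down
FD 18: (0,0) -> (18,0) [heading=0, draw]
LT 30: heading 0 -> 30
FD 19: (18,0) -> (34.454,9.5) [heading=30, draw]
Final: pos=(34.454,9.5), heading=30, 2 segment(s) drawn
Waypoints (3 total):
(0, 0)
(18, 0)
(34.454, 9.5)

Answer: (0, 0)
(18, 0)
(34.454, 9.5)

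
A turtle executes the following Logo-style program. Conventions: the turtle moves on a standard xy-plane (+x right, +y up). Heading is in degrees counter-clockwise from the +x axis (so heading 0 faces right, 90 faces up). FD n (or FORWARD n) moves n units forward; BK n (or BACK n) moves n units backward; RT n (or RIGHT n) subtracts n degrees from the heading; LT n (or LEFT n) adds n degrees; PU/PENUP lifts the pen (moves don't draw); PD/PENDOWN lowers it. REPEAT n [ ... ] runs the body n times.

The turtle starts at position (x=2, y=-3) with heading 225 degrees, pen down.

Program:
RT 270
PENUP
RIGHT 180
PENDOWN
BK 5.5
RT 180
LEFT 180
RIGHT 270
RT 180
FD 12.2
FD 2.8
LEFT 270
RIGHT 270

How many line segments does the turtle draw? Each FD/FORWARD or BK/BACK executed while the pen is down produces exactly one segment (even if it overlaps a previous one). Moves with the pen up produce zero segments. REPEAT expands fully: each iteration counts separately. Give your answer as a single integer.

Answer: 3

Derivation:
Executing turtle program step by step:
Start: pos=(2,-3), heading=225, pen down
RT 270: heading 225 -> 315
PU: pen up
RT 180: heading 315 -> 135
PD: pen down
BK 5.5: (2,-3) -> (5.889,-6.889) [heading=135, draw]
RT 180: heading 135 -> 315
LT 180: heading 315 -> 135
RT 270: heading 135 -> 225
RT 180: heading 225 -> 45
FD 12.2: (5.889,-6.889) -> (14.516,1.738) [heading=45, draw]
FD 2.8: (14.516,1.738) -> (16.496,3.718) [heading=45, draw]
LT 270: heading 45 -> 315
RT 270: heading 315 -> 45
Final: pos=(16.496,3.718), heading=45, 3 segment(s) drawn
Segments drawn: 3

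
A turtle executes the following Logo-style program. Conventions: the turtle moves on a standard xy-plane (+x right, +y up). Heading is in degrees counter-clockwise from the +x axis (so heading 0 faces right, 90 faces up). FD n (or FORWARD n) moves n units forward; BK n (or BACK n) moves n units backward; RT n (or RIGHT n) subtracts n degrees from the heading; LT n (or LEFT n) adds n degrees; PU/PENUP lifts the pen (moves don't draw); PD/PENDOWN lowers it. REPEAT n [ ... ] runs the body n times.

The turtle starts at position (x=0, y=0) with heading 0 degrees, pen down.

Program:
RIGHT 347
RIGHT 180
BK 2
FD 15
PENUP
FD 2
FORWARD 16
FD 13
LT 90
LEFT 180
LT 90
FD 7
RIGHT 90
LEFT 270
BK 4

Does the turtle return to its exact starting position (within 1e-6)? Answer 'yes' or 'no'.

Answer: no

Derivation:
Executing turtle program step by step:
Start: pos=(0,0), heading=0, pen down
RT 347: heading 0 -> 13
RT 180: heading 13 -> 193
BK 2: (0,0) -> (1.949,0.45) [heading=193, draw]
FD 15: (1.949,0.45) -> (-12.667,-2.924) [heading=193, draw]
PU: pen up
FD 2: (-12.667,-2.924) -> (-14.616,-3.374) [heading=193, move]
FD 16: (-14.616,-3.374) -> (-30.205,-6.973) [heading=193, move]
FD 13: (-30.205,-6.973) -> (-42.872,-9.898) [heading=193, move]
LT 90: heading 193 -> 283
LT 180: heading 283 -> 103
LT 90: heading 103 -> 193
FD 7: (-42.872,-9.898) -> (-49.693,-11.473) [heading=193, move]
RT 90: heading 193 -> 103
LT 270: heading 103 -> 13
BK 4: (-49.693,-11.473) -> (-53.59,-12.372) [heading=13, move]
Final: pos=(-53.59,-12.372), heading=13, 2 segment(s) drawn

Start position: (0, 0)
Final position: (-53.59, -12.372)
Distance = 55; >= 1e-6 -> NOT closed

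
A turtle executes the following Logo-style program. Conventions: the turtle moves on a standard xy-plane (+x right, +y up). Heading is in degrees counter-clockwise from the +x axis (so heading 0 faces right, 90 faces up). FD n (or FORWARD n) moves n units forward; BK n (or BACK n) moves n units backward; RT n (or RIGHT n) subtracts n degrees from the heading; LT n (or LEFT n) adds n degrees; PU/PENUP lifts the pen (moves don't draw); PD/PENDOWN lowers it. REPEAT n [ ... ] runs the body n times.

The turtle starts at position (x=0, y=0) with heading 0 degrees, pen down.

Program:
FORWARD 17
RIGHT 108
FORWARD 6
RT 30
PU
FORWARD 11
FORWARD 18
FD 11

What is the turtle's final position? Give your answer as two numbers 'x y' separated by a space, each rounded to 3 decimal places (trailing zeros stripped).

Executing turtle program step by step:
Start: pos=(0,0), heading=0, pen down
FD 17: (0,0) -> (17,0) [heading=0, draw]
RT 108: heading 0 -> 252
FD 6: (17,0) -> (15.146,-5.706) [heading=252, draw]
RT 30: heading 252 -> 222
PU: pen up
FD 11: (15.146,-5.706) -> (6.971,-13.067) [heading=222, move]
FD 18: (6.971,-13.067) -> (-6.405,-25.111) [heading=222, move]
FD 11: (-6.405,-25.111) -> (-14.58,-32.472) [heading=222, move]
Final: pos=(-14.58,-32.472), heading=222, 2 segment(s) drawn

Answer: -14.58 -32.472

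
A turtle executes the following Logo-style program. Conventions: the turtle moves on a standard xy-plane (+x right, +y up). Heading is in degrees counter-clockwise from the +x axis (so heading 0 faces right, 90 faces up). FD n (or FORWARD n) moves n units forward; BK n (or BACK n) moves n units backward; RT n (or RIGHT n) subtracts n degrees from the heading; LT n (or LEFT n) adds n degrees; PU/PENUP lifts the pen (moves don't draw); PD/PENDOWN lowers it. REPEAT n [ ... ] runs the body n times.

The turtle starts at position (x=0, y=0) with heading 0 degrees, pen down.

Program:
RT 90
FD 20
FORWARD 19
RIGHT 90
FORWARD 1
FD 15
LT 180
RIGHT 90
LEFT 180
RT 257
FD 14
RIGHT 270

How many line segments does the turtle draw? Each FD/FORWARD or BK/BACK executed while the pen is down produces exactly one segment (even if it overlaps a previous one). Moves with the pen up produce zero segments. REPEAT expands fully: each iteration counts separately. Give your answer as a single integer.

Executing turtle program step by step:
Start: pos=(0,0), heading=0, pen down
RT 90: heading 0 -> 270
FD 20: (0,0) -> (0,-20) [heading=270, draw]
FD 19: (0,-20) -> (0,-39) [heading=270, draw]
RT 90: heading 270 -> 180
FD 1: (0,-39) -> (-1,-39) [heading=180, draw]
FD 15: (-1,-39) -> (-16,-39) [heading=180, draw]
LT 180: heading 180 -> 0
RT 90: heading 0 -> 270
LT 180: heading 270 -> 90
RT 257: heading 90 -> 193
FD 14: (-16,-39) -> (-29.641,-42.149) [heading=193, draw]
RT 270: heading 193 -> 283
Final: pos=(-29.641,-42.149), heading=283, 5 segment(s) drawn
Segments drawn: 5

Answer: 5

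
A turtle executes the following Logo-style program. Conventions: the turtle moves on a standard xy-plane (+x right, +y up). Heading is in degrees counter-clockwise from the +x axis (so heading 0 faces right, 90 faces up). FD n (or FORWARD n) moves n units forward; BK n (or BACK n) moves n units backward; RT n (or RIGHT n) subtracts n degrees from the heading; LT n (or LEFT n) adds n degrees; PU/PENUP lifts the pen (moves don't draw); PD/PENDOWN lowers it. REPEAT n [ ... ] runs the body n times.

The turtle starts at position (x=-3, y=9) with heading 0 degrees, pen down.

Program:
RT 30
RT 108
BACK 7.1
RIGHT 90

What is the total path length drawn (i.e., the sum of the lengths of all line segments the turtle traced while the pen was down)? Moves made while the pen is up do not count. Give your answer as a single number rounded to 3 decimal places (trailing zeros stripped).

Executing turtle program step by step:
Start: pos=(-3,9), heading=0, pen down
RT 30: heading 0 -> 330
RT 108: heading 330 -> 222
BK 7.1: (-3,9) -> (2.276,13.751) [heading=222, draw]
RT 90: heading 222 -> 132
Final: pos=(2.276,13.751), heading=132, 1 segment(s) drawn

Segment lengths:
  seg 1: (-3,9) -> (2.276,13.751), length = 7.1
Total = 7.1

Answer: 7.1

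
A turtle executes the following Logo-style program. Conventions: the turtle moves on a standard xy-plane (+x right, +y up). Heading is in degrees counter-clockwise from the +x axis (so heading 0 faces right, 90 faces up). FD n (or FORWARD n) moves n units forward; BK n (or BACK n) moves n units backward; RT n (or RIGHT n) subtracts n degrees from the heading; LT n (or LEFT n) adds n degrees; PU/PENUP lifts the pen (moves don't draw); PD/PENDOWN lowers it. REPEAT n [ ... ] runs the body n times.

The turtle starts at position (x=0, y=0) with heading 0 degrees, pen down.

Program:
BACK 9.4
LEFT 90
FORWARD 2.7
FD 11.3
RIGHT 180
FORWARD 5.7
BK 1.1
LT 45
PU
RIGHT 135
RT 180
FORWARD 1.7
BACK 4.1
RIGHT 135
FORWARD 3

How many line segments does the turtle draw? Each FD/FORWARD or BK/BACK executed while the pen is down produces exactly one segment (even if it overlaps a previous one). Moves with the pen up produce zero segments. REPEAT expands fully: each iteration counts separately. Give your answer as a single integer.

Executing turtle program step by step:
Start: pos=(0,0), heading=0, pen down
BK 9.4: (0,0) -> (-9.4,0) [heading=0, draw]
LT 90: heading 0 -> 90
FD 2.7: (-9.4,0) -> (-9.4,2.7) [heading=90, draw]
FD 11.3: (-9.4,2.7) -> (-9.4,14) [heading=90, draw]
RT 180: heading 90 -> 270
FD 5.7: (-9.4,14) -> (-9.4,8.3) [heading=270, draw]
BK 1.1: (-9.4,8.3) -> (-9.4,9.4) [heading=270, draw]
LT 45: heading 270 -> 315
PU: pen up
RT 135: heading 315 -> 180
RT 180: heading 180 -> 0
FD 1.7: (-9.4,9.4) -> (-7.7,9.4) [heading=0, move]
BK 4.1: (-7.7,9.4) -> (-11.8,9.4) [heading=0, move]
RT 135: heading 0 -> 225
FD 3: (-11.8,9.4) -> (-13.921,7.279) [heading=225, move]
Final: pos=(-13.921,7.279), heading=225, 5 segment(s) drawn
Segments drawn: 5

Answer: 5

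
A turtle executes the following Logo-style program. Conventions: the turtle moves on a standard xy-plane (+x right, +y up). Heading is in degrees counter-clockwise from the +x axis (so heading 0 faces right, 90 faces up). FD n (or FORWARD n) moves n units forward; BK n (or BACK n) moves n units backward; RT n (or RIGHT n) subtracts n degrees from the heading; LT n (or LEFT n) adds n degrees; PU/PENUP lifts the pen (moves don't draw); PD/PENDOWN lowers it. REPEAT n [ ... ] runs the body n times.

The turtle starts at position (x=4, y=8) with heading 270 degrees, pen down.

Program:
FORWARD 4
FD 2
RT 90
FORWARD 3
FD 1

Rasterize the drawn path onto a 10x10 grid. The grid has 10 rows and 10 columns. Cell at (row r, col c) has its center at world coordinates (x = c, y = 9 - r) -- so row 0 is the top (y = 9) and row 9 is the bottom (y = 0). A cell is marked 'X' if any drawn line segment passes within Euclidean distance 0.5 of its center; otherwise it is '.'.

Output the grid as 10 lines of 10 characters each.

Segment 0: (4,8) -> (4,4)
Segment 1: (4,4) -> (4,2)
Segment 2: (4,2) -> (1,2)
Segment 3: (1,2) -> (-0,2)

Answer: ..........
....X.....
....X.....
....X.....
....X.....
....X.....
....X.....
XXXXX.....
..........
..........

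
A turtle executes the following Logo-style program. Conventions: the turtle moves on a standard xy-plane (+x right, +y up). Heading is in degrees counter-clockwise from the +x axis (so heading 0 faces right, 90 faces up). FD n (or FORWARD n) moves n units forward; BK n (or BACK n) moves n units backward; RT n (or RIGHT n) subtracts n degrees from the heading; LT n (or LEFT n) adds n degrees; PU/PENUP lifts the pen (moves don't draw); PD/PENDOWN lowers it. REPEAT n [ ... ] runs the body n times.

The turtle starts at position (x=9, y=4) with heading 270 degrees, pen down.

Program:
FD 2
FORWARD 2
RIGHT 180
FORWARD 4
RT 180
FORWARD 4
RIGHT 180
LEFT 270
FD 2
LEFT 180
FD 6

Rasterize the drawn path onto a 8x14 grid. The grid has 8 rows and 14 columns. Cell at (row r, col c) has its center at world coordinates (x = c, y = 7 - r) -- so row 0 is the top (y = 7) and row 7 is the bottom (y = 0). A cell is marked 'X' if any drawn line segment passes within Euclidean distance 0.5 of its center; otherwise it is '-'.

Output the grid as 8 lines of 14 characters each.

Answer: --------------
--------------
--------------
---------X----
---------X----
---------X----
---------X----
-----XXXXXXX--

Derivation:
Segment 0: (9,4) -> (9,2)
Segment 1: (9,2) -> (9,0)
Segment 2: (9,0) -> (9,4)
Segment 3: (9,4) -> (9,0)
Segment 4: (9,0) -> (11,0)
Segment 5: (11,0) -> (5,0)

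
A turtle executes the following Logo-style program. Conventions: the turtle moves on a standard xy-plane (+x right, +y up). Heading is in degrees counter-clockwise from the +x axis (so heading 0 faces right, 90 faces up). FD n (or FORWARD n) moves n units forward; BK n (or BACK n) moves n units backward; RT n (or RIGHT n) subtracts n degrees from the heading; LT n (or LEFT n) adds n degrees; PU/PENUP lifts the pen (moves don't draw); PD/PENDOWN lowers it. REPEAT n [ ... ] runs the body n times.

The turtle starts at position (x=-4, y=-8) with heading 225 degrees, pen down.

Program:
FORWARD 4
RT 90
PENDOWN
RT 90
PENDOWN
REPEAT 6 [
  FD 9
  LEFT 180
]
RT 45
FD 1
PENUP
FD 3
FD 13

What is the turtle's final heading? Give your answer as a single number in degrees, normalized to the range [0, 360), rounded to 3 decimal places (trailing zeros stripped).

Executing turtle program step by step:
Start: pos=(-4,-8), heading=225, pen down
FD 4: (-4,-8) -> (-6.828,-10.828) [heading=225, draw]
RT 90: heading 225 -> 135
PD: pen down
RT 90: heading 135 -> 45
PD: pen down
REPEAT 6 [
  -- iteration 1/6 --
  FD 9: (-6.828,-10.828) -> (-0.464,-4.464) [heading=45, draw]
  LT 180: heading 45 -> 225
  -- iteration 2/6 --
  FD 9: (-0.464,-4.464) -> (-6.828,-10.828) [heading=225, draw]
  LT 180: heading 225 -> 45
  -- iteration 3/6 --
  FD 9: (-6.828,-10.828) -> (-0.464,-4.464) [heading=45, draw]
  LT 180: heading 45 -> 225
  -- iteration 4/6 --
  FD 9: (-0.464,-4.464) -> (-6.828,-10.828) [heading=225, draw]
  LT 180: heading 225 -> 45
  -- iteration 5/6 --
  FD 9: (-6.828,-10.828) -> (-0.464,-4.464) [heading=45, draw]
  LT 180: heading 45 -> 225
  -- iteration 6/6 --
  FD 9: (-0.464,-4.464) -> (-6.828,-10.828) [heading=225, draw]
  LT 180: heading 225 -> 45
]
RT 45: heading 45 -> 0
FD 1: (-6.828,-10.828) -> (-5.828,-10.828) [heading=0, draw]
PU: pen up
FD 3: (-5.828,-10.828) -> (-2.828,-10.828) [heading=0, move]
FD 13: (-2.828,-10.828) -> (10.172,-10.828) [heading=0, move]
Final: pos=(10.172,-10.828), heading=0, 8 segment(s) drawn

Answer: 0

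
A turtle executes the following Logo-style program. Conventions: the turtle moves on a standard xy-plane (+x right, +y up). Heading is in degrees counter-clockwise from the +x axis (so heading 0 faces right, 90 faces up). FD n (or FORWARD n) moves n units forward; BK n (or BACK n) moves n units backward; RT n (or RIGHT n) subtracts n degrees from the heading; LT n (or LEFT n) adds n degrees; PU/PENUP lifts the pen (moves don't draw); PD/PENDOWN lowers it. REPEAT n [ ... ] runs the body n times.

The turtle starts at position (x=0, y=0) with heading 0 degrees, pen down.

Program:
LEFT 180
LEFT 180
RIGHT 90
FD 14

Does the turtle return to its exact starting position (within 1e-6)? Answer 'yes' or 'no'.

Executing turtle program step by step:
Start: pos=(0,0), heading=0, pen down
LT 180: heading 0 -> 180
LT 180: heading 180 -> 0
RT 90: heading 0 -> 270
FD 14: (0,0) -> (0,-14) [heading=270, draw]
Final: pos=(0,-14), heading=270, 1 segment(s) drawn

Start position: (0, 0)
Final position: (0, -14)
Distance = 14; >= 1e-6 -> NOT closed

Answer: no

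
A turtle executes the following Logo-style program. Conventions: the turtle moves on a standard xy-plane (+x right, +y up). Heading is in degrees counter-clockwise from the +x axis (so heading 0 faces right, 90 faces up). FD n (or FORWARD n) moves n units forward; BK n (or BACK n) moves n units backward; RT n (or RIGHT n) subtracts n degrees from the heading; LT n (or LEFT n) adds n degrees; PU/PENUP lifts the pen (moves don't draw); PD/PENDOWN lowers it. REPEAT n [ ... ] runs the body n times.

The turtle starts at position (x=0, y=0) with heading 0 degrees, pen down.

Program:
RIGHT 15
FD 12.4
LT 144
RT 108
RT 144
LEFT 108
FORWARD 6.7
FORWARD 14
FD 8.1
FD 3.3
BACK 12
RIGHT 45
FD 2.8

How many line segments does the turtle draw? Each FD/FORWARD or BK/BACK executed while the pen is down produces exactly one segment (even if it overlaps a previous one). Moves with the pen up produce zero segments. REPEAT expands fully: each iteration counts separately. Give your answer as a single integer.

Answer: 7

Derivation:
Executing turtle program step by step:
Start: pos=(0,0), heading=0, pen down
RT 15: heading 0 -> 345
FD 12.4: (0,0) -> (11.977,-3.209) [heading=345, draw]
LT 144: heading 345 -> 129
RT 108: heading 129 -> 21
RT 144: heading 21 -> 237
LT 108: heading 237 -> 345
FD 6.7: (11.977,-3.209) -> (18.449,-4.943) [heading=345, draw]
FD 14: (18.449,-4.943) -> (31.972,-8.567) [heading=345, draw]
FD 8.1: (31.972,-8.567) -> (39.796,-10.663) [heading=345, draw]
FD 3.3: (39.796,-10.663) -> (42.984,-11.517) [heading=345, draw]
BK 12: (42.984,-11.517) -> (31.393,-8.412) [heading=345, draw]
RT 45: heading 345 -> 300
FD 2.8: (31.393,-8.412) -> (32.793,-10.836) [heading=300, draw]
Final: pos=(32.793,-10.836), heading=300, 7 segment(s) drawn
Segments drawn: 7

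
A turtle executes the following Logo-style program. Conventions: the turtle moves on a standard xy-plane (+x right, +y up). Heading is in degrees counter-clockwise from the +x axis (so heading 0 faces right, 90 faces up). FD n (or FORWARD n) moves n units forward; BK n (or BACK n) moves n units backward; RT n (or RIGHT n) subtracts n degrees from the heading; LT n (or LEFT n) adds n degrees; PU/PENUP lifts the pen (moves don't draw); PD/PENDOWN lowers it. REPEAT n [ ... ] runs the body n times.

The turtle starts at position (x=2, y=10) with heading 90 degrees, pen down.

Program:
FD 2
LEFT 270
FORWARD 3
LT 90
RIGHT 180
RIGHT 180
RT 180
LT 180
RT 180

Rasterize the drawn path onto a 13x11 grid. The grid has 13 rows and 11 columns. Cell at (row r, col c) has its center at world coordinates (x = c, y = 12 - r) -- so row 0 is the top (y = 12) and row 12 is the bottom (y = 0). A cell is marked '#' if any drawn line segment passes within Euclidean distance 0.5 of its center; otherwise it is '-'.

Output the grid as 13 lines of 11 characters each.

Segment 0: (2,10) -> (2,12)
Segment 1: (2,12) -> (5,12)

Answer: --####-----
--#--------
--#--------
-----------
-----------
-----------
-----------
-----------
-----------
-----------
-----------
-----------
-----------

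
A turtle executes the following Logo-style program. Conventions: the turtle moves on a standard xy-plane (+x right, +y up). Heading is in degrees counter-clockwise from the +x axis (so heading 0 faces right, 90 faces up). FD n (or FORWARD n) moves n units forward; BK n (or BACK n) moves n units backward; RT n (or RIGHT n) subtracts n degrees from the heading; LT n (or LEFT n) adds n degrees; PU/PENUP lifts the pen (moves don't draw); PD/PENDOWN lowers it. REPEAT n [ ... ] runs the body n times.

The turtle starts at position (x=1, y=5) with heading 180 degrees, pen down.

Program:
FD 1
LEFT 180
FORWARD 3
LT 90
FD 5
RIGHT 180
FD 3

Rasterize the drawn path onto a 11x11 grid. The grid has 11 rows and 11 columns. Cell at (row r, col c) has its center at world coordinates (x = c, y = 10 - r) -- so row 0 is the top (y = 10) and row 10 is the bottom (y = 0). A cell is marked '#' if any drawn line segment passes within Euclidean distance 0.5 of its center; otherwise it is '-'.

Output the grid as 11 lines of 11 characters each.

Answer: ---#-------
---#-------
---#-------
---#-------
---#-------
####-------
-----------
-----------
-----------
-----------
-----------

Derivation:
Segment 0: (1,5) -> (0,5)
Segment 1: (0,5) -> (3,5)
Segment 2: (3,5) -> (3,10)
Segment 3: (3,10) -> (3,7)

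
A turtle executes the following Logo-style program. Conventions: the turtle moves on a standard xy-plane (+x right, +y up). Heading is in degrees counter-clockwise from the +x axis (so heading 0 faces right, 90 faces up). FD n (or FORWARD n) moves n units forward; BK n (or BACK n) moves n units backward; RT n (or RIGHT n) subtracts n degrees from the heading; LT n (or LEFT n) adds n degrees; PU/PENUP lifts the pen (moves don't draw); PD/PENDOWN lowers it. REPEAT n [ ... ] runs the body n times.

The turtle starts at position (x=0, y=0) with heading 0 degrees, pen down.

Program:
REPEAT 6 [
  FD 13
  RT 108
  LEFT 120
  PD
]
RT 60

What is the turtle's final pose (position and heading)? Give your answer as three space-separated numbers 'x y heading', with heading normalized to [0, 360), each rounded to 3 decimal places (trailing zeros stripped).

Executing turtle program step by step:
Start: pos=(0,0), heading=0, pen down
REPEAT 6 [
  -- iteration 1/6 --
  FD 13: (0,0) -> (13,0) [heading=0, draw]
  RT 108: heading 0 -> 252
  LT 120: heading 252 -> 12
  PD: pen down
  -- iteration 2/6 --
  FD 13: (13,0) -> (25.716,2.703) [heading=12, draw]
  RT 108: heading 12 -> 264
  LT 120: heading 264 -> 24
  PD: pen down
  -- iteration 3/6 --
  FD 13: (25.716,2.703) -> (37.592,7.99) [heading=24, draw]
  RT 108: heading 24 -> 276
  LT 120: heading 276 -> 36
  PD: pen down
  -- iteration 4/6 --
  FD 13: (37.592,7.99) -> (48.109,15.632) [heading=36, draw]
  RT 108: heading 36 -> 288
  LT 120: heading 288 -> 48
  PD: pen down
  -- iteration 5/6 --
  FD 13: (48.109,15.632) -> (56.808,25.293) [heading=48, draw]
  RT 108: heading 48 -> 300
  LT 120: heading 300 -> 60
  PD: pen down
  -- iteration 6/6 --
  FD 13: (56.808,25.293) -> (63.308,36.551) [heading=60, draw]
  RT 108: heading 60 -> 312
  LT 120: heading 312 -> 72
  PD: pen down
]
RT 60: heading 72 -> 12
Final: pos=(63.308,36.551), heading=12, 6 segment(s) drawn

Answer: 63.308 36.551 12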